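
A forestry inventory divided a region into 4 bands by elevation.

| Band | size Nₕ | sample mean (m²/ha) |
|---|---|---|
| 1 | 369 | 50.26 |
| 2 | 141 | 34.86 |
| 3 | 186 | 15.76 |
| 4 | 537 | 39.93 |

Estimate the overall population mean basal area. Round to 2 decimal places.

x̄_st = (Σ Nₕx̄ₕ) / (Σ Nₕ) = (369·50.26 + 141·34.86 + 186·15.76 + 537·39.93) / 1233
= 47834.97 / 1233 = 38.7956... → 38.80.

38.80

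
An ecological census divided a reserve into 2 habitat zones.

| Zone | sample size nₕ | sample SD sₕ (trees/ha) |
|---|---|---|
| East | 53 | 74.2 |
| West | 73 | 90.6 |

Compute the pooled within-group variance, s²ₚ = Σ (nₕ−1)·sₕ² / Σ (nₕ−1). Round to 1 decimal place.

Degrees of freedom: 52 + 72 = 124.
Σ(nₕ−1)sₕ² = 52·5505.64 + 72·8208.36 = 877295.2.
s²ₚ = 877295.2 / 124 = 7074.961... → 7075.0.

7075.0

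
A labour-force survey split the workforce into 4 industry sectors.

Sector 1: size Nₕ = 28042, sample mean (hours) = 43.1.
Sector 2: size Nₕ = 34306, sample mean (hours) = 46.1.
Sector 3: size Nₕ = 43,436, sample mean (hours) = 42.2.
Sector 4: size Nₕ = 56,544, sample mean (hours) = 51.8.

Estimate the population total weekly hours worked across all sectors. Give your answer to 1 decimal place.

1: 28042·43.1 = 1208610.2
2: 34306·46.1 = 1581506.6
3: 43436·42.2 = 1832999.2
4: 56544·51.8 = 2928979.2
τ̂ = Σ Nₕx̄ₕ = 7552095.2.

7552095.2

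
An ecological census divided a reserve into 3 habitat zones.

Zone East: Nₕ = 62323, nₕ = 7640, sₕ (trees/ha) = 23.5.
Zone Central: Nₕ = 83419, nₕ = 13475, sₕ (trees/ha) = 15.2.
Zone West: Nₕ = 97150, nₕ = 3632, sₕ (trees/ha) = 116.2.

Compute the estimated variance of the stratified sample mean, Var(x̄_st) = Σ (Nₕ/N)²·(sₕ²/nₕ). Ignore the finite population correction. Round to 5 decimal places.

N = 242892; Wₕ = Nₕ/N.
zone East: (62323/242892)²·23.5²/7640 = 0.00475897
zone Central: (83419/242892)²·15.2²/13475 = 0.00202238
zone West: (97150/242892)²·116.2²/3632 = 0.59473789
Sum = 0.60151923 → 0.60152.

0.60152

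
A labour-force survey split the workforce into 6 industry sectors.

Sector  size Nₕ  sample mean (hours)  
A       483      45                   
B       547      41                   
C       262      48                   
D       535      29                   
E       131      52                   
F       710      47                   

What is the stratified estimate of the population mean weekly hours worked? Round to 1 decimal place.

N = 483 + 547 + 262 + 535 + 131 + 710 = 2668.
Overall mean = Σ (Nₕ/N)·x̄ₕ — weight by population share, not a simple average.
Σ Nₕx̄ₕ = 483·45 + 547·41 + 262·48 + 535·29 + 131·52 + 710·47 = 21735 + 22427 + 12576 + 15515 + 6812 + 33370 = 112435.
Divide by N: 112435 / 2668 = 42.142... → 42.1.

42.1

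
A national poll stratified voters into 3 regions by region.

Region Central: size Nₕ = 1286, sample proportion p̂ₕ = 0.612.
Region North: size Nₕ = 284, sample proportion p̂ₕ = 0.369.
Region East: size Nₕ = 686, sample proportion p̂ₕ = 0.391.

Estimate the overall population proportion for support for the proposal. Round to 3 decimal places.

Wₕ = Nₕ/N with N = 2256: 0.5700, 0.1259, 0.3041.
p̂_st = 0.5700·0.612 + 0.1259·0.369 + 0.3041·0.391 ≈ 0.51421... → 0.514.

0.514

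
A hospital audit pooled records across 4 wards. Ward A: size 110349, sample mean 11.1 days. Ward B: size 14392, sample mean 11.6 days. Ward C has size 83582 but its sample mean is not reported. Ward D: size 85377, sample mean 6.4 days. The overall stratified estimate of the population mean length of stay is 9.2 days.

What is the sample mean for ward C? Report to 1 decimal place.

N = 110349 + 14392 + 83582 + 85377 = 293700.
Overall total = μ·N = 9.2·293700 = 2702040.
Subtract the known strata: 110349·11.1 + 14392·11.6 + 85377·6.4 = 1938233.9.
Remaining total for ward C: 2702040 − 1938233.9 = 763806.1.
Divide by its size: 763806.1 / 83582 = 9.138... → 9.1.

9.1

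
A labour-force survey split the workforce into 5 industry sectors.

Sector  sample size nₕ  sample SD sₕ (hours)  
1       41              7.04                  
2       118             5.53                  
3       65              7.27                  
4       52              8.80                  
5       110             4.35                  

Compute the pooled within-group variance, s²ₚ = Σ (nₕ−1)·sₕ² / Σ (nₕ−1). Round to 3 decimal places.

1: (41−1)·7.04² = 40·49.5616 = 1982.464
2: (118−1)·5.53² = 117·30.5809 = 3577.9653
3: (65−1)·7.27² = 64·52.8529 = 3382.5856
4: (52−1)·8.80² = 51·77.44 = 3949.44
5: (110−1)·4.35² = 109·18.9225 = 2062.5525
Numerator = 14955.0074; denominator = Σ(nₕ−1) = 381.
s²ₚ = 14955.0074/381 = 39.25199... → 39.252.

39.252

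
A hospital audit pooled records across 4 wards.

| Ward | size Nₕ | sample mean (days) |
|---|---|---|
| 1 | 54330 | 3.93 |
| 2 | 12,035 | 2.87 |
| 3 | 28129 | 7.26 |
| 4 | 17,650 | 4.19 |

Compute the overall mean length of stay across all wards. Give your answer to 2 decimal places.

4.69

N = 112144; weights Wₕ = Nₕ/N = (0.4845, 0.1073, 0.2508, 0.1574).
x̄_st = Σ Wₕ·x̄ₕ = 0.4845·3.93 + 0.1073·2.87 + 0.2508·7.26 + 0.1574·4.19 ≈ 4.6924...
→ 4.69.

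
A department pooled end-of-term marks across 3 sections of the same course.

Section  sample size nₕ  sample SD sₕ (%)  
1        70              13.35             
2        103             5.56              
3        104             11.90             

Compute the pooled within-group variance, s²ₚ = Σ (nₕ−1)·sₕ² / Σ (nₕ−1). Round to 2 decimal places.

1: (70−1)·13.35² = 69·178.2225 = 12297.3525
2: (103−1)·5.56² = 102·30.9136 = 3153.1872
3: (104−1)·11.90² = 103·141.61 = 14585.83
Numerator = 30036.3697; denominator = Σ(nₕ−1) = 274.
s²ₚ = 30036.3697/274 = 109.6218... → 109.62.

109.62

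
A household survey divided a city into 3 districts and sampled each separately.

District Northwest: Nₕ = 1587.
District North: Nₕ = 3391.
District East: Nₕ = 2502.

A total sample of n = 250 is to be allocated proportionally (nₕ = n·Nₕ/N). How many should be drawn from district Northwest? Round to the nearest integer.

N = 1587 + 3391 + 2502 = 7480.
n_Northwest = 250·1587/7480 = 53.041... → 53.

53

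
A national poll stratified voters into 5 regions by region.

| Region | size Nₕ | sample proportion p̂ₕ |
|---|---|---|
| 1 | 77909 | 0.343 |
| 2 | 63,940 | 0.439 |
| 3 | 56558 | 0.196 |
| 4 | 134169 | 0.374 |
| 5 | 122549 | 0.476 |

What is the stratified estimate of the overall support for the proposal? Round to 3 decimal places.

0.383

Wₕ = Nₕ/N with N = 455125: 0.1712, 0.1405, 0.1243, 0.2948, 0.2693.
p̂_st = 0.1712·0.343 + 0.1405·0.439 + 0.1243·0.196 + 0.2948·0.374 + 0.2693·0.476 ≈ 0.38317... → 0.383.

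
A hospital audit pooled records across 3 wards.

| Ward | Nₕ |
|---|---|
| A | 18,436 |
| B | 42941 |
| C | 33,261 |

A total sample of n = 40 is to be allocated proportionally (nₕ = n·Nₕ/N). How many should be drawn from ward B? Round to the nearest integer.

N = 18436 + 42941 + 33261 = 94638.
n_B = 40·42941/94638 = 18.150... → 18.

18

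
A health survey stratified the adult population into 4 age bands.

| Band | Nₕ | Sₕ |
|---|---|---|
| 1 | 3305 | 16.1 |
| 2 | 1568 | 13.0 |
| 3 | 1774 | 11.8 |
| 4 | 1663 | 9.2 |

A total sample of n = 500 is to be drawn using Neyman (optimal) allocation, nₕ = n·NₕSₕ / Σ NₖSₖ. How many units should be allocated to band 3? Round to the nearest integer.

95

1: NₕSₕ = 3305·16.1 = 53210.5
2: NₕSₕ = 1568·13.0 = 20384
3: NₕSₕ = 1774·11.8 = 20933.2
4: NₕSₕ = 1663·9.2 = 15299.6
Σ NₕSₕ = 109827.3.
n_3 = 500·20933.2/109827.3 = 95.301... → 95.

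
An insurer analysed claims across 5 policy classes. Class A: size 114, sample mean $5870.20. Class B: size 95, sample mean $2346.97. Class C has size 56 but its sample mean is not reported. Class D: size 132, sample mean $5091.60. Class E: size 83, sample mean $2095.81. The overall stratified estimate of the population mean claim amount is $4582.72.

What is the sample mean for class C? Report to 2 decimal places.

8241.02

N = 114 + 95 + 56 + 132 + 83 = 480.
Overall total = μ·N = 4582.72·480 = 2199705.6.
Subtract the known strata: 114·5870.20 + 95·2346.97 + 132·5091.60 + 83·2095.81 = 1738208.38.
Remaining total for class C: 2199705.6 − 1738208.38 = 461497.22.
Divide by its size: 461497.22 / 56 = 8241.0218... → 8241.02.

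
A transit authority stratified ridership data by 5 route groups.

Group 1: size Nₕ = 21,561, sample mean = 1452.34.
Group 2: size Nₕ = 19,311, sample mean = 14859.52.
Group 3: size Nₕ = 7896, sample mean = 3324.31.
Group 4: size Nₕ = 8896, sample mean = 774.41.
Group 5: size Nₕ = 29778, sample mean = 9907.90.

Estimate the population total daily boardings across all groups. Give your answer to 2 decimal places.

1: 21561·1452.34 = 31313902.74
2: 19311·14859.52 = 286952190.72
3: 7896·3324.31 = 26248751.76
4: 8896·774.41 = 6889151.36
5: 29778·9907.90 = 295037446.2
τ̂ = Σ Nₕx̄ₕ = 646441442.78.

646441442.78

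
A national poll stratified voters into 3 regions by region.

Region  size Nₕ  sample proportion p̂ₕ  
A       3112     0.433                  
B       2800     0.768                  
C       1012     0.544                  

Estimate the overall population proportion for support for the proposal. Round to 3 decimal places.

N = 3112 + 2800 + 1012 = 6924.
Overall proportion = Σ (Nₕ/N)·p̂ₕ.
Σ Nₕp̂ₕ = 1347.496 + 2150.4 + 550.528 = 4048.424.
4048.424 / 6924 = 0.58469... → 0.585.

0.585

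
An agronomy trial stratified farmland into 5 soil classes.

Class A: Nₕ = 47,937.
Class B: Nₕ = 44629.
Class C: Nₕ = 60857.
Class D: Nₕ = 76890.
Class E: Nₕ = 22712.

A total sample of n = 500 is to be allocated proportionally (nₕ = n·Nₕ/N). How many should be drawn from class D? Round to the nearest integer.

N = 47937 + 44629 + 60857 + 76890 + 22712 = 253025.
n_D = 500·76890/253025 = 151.942... → 152.

152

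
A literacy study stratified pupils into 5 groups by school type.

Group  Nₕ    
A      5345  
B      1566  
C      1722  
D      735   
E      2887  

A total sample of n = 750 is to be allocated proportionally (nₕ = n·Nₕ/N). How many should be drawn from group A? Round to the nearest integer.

327

Share of group A = 5345/12255 = 0.43615.
Allocate 750 × 0.43615 = 327.111... → 327.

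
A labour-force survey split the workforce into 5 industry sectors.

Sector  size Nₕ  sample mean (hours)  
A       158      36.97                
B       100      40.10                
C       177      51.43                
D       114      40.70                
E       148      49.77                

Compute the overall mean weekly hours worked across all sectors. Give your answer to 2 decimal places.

44.42

x̄_st = (Σ Nₕx̄ₕ) / (Σ Nₕ) = (158·36.97 + 100·40.10 + 177·51.43 + 114·40.70 + 148·49.77) / 697
= 30960.13 / 697 = 44.4191... → 44.42.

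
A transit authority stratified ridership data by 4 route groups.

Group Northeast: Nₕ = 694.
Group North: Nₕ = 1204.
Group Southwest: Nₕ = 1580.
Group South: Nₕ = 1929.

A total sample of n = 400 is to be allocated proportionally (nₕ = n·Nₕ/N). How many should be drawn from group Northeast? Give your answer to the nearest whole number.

51

Share of group Northeast = 694/5407 = 0.12835.
Allocate 400 × 0.12835 = 51.341... → 51.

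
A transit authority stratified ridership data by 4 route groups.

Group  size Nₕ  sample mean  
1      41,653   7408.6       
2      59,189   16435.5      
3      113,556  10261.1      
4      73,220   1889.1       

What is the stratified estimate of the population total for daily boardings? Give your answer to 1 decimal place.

Estimate total by summing Nₕ·x̄ₕ over strata.
41653·7408.6 + 59189·16435.5 + 113556·10261.1 + 73220·1889.1 = 308590415.8 + 972800809.5 + 1165209471.6 + 138319902 = 2584920598.9.

2584920598.9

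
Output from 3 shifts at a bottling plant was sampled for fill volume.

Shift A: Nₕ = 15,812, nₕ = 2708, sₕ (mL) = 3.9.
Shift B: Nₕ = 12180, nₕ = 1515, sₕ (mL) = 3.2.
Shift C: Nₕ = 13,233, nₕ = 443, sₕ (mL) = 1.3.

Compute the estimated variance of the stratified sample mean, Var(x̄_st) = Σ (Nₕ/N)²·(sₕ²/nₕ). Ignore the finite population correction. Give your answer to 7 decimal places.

0.0018094

N = 41225. Term for each stratum: Wₕ²sₕ²/nₕ.
Var(x̄_st) = 0.0008262906 + 0.0005900116 + 0.0003930776 = 0.0018093799 → 0.0018094.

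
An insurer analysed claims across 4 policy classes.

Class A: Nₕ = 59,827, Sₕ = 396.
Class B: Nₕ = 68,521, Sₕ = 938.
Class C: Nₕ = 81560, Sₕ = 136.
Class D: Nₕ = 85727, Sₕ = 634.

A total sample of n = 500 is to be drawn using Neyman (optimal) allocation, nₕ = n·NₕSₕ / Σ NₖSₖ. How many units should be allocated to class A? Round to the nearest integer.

77

A: NₕSₕ = 59827·396 = 23691492
B: NₕSₕ = 68521·938 = 64272698
C: NₕSₕ = 81560·136 = 11092160
D: NₕSₕ = 85727·634 = 54350918
Σ NₕSₕ = 153407268.
n_A = 500·23691492/153407268 = 77.218... → 77.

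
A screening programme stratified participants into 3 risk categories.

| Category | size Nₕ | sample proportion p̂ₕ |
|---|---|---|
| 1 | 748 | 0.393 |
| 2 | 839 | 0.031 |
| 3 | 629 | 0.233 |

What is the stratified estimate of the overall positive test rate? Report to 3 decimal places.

Wₕ = Nₕ/N with N = 2216: 0.3375, 0.3786, 0.2838.
p̂_st = 0.3375·0.393 + 0.3786·0.031 + 0.2838·0.233 ≈ 0.21053... → 0.211.

0.211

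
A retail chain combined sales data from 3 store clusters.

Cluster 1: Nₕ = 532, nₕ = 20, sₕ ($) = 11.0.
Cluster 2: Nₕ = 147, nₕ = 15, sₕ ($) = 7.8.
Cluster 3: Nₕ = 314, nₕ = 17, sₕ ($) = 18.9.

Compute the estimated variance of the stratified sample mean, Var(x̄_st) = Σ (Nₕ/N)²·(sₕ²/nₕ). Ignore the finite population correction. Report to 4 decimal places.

3.9265

N = 993; Wₕ = Nₕ/N.
cluster 1: (532/993)²·11.0²/20 = 1.7365214
cluster 2: (147/993)²·7.8²/15 = 0.0888862
cluster 3: (314/993)²·18.9²/17 = 2.1010456
Sum = 3.9264532 → 3.9265.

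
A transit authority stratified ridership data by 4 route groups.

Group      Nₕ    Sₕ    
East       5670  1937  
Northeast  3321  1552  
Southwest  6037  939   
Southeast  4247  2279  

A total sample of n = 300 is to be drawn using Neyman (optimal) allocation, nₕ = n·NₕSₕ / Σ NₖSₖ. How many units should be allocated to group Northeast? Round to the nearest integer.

East: NₕSₕ = 5670·1937 = 10982790
Northeast: NₕSₕ = 3321·1552 = 5154192
Southwest: NₕSₕ = 6037·939 = 5668743
Southeast: NₕSₕ = 4247·2279 = 9678913
Σ NₕSₕ = 31484638.
n_Northeast = 300·5154192/31484638 = 49.111... → 49.

49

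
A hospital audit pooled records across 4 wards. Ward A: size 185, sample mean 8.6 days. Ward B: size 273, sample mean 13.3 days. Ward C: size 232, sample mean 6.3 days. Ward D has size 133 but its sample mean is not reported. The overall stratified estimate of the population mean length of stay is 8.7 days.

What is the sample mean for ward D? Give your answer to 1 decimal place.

Σ Nₕx̄ₕ = N·μ, so 133·x̄_D = 823·8.7 − (185·8.6 + 273·13.3 + 232·6.3).
= 7160.1 − 6683.5 = 476.6.
x̄_D = 476.6 / 133 = 3.583... → 3.6.

3.6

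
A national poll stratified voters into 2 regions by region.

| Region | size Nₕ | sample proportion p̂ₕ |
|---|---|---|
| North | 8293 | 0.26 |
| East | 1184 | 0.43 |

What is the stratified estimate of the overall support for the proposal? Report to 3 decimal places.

0.281

Wₕ = Nₕ/N with N = 9477: 0.8751, 0.1249.
p̂_st = 0.8751·0.26 + 0.1249·0.43 ≈ 0.28124... → 0.281.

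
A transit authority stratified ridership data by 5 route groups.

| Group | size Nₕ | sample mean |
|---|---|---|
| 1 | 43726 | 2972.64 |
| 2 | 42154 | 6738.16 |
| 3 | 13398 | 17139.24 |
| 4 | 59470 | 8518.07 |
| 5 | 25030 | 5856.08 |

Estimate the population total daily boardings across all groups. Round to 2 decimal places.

Estimate total by summing Nₕ·x̄ₕ over strata.
43726·2972.64 + 42154·6738.16 + 13398·17139.24 + 59470·8518.07 + 25030·5856.08 = 129981656.64 + 284040396.64 + 229631537.52 + 506569622.9 + 146577682.4 = 1296800896.10.

1296800896.10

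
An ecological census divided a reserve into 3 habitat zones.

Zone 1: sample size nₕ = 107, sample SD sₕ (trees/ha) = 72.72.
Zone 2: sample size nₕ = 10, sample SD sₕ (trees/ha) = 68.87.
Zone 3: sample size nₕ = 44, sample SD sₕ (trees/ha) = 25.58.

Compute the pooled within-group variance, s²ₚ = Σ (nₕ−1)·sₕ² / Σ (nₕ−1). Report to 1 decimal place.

3996.0

1: (107−1)·72.72² = 106·5288.1984 = 560549.0304
2: (10−1)·68.87² = 9·4743.0769 = 42687.6921
3: (44−1)·25.58² = 43·654.3364 = 28136.4652
Numerator = 631373.1877; denominator = Σ(nₕ−1) = 158.
s²ₚ = 631373.1877/158 = 3996.033... → 3996.0.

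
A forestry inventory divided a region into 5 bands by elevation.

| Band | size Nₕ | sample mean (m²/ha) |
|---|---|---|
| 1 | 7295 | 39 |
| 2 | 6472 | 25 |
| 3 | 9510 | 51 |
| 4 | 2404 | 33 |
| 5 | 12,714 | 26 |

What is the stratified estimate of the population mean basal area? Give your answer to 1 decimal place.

34.9

x̄_st = (Σ Nₕx̄ₕ) / (Σ Nₕ) = (7295·39 + 6472·25 + 9510·51 + 2404·33 + 12714·26) / 38395
= 1341211 / 38395 = 34.932... → 34.9.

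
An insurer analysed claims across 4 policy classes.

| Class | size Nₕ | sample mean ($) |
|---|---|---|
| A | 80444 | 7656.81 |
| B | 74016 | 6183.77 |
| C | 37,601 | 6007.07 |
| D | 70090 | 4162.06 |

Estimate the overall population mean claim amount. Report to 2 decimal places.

x̄_st = (Σ Nₕx̄ₕ) / (Σ Nₕ) = (80444·7656.81 + 74016·6183.77 + 37601·6007.07 + 70090·4162.06) / 262151
= 1591232968.43 / 262151 = 6069.9100... → 6069.91.

6069.91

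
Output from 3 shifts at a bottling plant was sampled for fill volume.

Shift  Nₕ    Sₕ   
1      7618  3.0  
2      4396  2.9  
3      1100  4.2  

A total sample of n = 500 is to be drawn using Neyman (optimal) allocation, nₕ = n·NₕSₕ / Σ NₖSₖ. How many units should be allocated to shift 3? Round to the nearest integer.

57

1: NₕSₕ = 7618·3.0 = 22854
2: NₕSₕ = 4396·2.9 = 12748.4
3: NₕSₕ = 1100·4.2 = 4620
Σ NₕSₕ = 40222.4.
n_3 = 500·4620/40222.4 = 57.431... → 57.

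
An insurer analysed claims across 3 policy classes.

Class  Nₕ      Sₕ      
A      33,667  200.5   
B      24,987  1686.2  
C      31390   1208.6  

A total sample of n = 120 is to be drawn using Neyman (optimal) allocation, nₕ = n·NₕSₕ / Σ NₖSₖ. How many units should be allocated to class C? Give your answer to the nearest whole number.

A: NₕSₕ = 33667·200.5 = 6750233.5
B: NₕSₕ = 24987·1686.2 = 42133079.4
C: NₕSₕ = 31390·1208.6 = 37937954
Σ NₕSₕ = 86821266.9.
n_C = 120·37937954/86821266.9 = 52.436... → 52.

52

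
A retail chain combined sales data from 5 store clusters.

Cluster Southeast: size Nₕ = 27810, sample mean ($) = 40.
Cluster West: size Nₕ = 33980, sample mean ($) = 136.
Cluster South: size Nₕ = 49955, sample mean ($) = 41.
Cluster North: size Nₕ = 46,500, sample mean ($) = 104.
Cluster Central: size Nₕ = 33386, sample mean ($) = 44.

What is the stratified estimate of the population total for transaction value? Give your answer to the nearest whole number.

Southeast: 27810·40 = 1112400
West: 33980·136 = 4621280
South: 49955·41 = 2048155
North: 46500·104 = 4836000
Central: 33386·44 = 1468984
τ̂ = Σ Nₕx̄ₕ = 14086819.

14086819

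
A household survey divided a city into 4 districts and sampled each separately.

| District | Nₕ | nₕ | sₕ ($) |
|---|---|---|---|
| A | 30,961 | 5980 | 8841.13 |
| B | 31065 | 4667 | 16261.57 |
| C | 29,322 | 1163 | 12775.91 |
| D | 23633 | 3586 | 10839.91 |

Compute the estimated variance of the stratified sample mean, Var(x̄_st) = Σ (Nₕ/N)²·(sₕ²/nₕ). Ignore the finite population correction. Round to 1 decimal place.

15595.2

N = 114981; Wₕ = Nₕ/N.
district A: (30961/114981)²·8841.13²/5980 = 947.7464
district B: (31065/114981)²·16261.57²/4667 = 4135.9730
district C: (29322/114981)²·12775.91²/1163 = 9127.2299
district D: (23633/114981)²·10839.91²/3586 = 1384.2885
Sum = 15595.2379 → 15595.2.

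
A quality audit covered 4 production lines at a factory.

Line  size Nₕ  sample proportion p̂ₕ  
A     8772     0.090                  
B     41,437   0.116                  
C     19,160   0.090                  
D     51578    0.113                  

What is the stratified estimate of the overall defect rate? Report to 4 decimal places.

N = 8772 + 41437 + 19160 + 51578 = 120947.
Overall proportion = Σ (Nₕ/N)·p̂ₕ.
Σ Nₕp̂ₕ = 789.48 + 4806.692 + 1724.4 + 5828.314 = 13148.886.
13148.886 / 120947 = 0.108716... → 0.1087.

0.1087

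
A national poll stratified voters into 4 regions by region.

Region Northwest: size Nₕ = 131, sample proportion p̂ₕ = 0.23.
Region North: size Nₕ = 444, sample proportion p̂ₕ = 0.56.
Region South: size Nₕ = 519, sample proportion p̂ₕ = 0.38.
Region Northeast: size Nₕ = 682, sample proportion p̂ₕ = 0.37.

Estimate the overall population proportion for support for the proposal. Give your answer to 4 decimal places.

0.4101

N = 131 + 444 + 519 + 682 = 1776.
Overall proportion = Σ (Nₕ/N)·p̂ₕ.
Σ Nₕp̂ₕ = 30.13 + 248.64 + 197.22 + 252.34 = 728.33.
728.33 / 1776 = 0.410096... → 0.4101.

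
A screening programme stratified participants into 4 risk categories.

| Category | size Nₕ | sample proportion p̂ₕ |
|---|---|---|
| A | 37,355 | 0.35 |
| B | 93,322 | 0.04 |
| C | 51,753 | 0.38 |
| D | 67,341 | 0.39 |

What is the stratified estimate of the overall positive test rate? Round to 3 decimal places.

0.251

Wₕ = Nₕ/N with N = 249771: 0.1496, 0.3736, 0.2072, 0.2696.
p̂_st = 0.1496·0.35 + 0.3736·0.04 + 0.2072·0.38 + 0.2696·0.39 ≈ 0.25118... → 0.251.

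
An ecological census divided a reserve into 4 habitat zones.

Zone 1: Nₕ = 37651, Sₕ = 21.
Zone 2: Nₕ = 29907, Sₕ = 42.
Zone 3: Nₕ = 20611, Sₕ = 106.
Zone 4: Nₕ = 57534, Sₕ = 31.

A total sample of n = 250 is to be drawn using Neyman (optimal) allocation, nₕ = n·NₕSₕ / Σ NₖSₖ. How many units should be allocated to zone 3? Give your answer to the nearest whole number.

Σ NₕSₕ = 37651·21 + 29907·42 + 20611·106 + 57534·31 = 6015085.
Share for 3: 2184766/6015085 = 0.36321.
n_3 = 250 × 0.36321 = 90.804... → 91.

91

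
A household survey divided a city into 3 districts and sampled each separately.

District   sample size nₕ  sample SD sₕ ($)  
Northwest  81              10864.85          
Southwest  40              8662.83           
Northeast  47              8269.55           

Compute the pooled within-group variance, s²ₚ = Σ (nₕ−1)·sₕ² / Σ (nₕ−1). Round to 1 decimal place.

Degrees of freedom: 80 + 39 + 46 = 165.
Σ(nₕ−1)sₕ² = 80·118044965.5225 + 39·75044623.6089 + 46·68385457.2025 = 15516068593.8621.
s²ₚ = 15516068593.8621 / 165 = 94036779.357... → 94036779.4.

94036779.4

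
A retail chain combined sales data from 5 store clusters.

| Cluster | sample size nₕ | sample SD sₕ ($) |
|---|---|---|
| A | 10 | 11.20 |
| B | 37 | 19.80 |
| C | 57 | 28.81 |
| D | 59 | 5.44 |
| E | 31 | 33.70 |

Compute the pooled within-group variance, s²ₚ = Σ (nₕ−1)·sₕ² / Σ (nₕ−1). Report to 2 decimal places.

515.93

Degrees of freedom: 9 + 36 + 56 + 58 + 30 = 189.
Σ(nₕ−1)sₕ² = 9·125.44 + 36·392.04 + 56·830.0161 + 58·29.5936 + 30·1135.69 = 97510.4304.
s²ₚ = 97510.4304 / 189 = 515.9282... → 515.93.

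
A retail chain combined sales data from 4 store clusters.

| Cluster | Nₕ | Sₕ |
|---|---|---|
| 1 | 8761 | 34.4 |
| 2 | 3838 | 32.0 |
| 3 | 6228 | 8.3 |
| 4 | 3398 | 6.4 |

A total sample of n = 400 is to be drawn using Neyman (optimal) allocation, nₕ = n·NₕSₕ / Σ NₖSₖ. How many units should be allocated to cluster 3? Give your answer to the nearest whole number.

42

1: NₕSₕ = 8761·34.4 = 301378.4
2: NₕSₕ = 3838·32.0 = 122816
3: NₕSₕ = 6228·8.3 = 51692.4
4: NₕSₕ = 3398·6.4 = 21747.2
Σ NₕSₕ = 497634.
n_3 = 400·51692.4/497634 = 41.551... → 42.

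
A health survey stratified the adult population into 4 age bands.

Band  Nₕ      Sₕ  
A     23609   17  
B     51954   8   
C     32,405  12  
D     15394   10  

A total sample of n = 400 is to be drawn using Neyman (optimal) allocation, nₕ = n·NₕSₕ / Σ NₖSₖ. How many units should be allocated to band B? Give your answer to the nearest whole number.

Σ NₕSₕ = 23609·17 + 51954·8 + 32405·12 + 15394·10 = 1359785.
Share for B: 415632/1359785 = 0.30566.
n_B = 400 × 0.30566 = 122.264... → 122.

122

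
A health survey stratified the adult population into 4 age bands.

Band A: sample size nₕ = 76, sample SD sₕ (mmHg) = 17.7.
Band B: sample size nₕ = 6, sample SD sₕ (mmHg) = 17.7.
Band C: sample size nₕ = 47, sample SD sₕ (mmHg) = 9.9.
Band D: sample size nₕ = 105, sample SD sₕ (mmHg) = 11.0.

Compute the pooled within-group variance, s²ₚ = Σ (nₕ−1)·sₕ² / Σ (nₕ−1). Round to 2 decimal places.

183.29

A: (76−1)·17.7² = 75·313.29 = 23496.75
B: (6−1)·17.7² = 5·313.29 = 1566.45
C: (47−1)·9.9² = 46·98.01 = 4508.46
D: (105−1)·11.0² = 104·121 = 12584
Numerator = 42155.66; denominator = Σ(nₕ−1) = 230.
s²ₚ = 42155.66/230 = 183.2855... → 183.29.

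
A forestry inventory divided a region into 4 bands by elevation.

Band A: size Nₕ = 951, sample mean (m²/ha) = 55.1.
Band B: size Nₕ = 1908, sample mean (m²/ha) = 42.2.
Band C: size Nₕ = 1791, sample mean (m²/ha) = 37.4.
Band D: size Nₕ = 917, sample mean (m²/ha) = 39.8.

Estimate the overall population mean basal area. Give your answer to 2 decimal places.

x̄_st = (Σ Nₕx̄ₕ) / (Σ Nₕ) = (951·55.1 + 1908·42.2 + 1791·37.4 + 917·39.8) / 5567
= 236397.7 / 5567 = 42.4641... → 42.46.

42.46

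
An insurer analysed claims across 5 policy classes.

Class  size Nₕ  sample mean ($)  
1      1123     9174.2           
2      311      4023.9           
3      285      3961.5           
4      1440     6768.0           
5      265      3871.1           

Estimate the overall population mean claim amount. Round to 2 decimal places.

6850.13

x̄_st = (Σ Nₕx̄ₕ) / (Σ Nₕ) = (1123·9174.2 + 311·4023.9 + 285·3961.5 + 1440·6768.0 + 265·3871.1) / 3424
= 23454848.5 / 3424 = 6850.1310... → 6850.13.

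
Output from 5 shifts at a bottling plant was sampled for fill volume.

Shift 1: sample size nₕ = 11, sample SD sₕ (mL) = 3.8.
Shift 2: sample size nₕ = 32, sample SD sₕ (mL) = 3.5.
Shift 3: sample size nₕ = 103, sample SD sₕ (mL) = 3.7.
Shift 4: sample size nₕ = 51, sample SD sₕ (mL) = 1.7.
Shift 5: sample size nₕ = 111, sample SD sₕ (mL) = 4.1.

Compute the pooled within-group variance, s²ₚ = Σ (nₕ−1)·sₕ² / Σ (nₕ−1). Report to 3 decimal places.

1: (11−1)·3.8² = 10·14.44 = 144.4
2: (32−1)·3.5² = 31·12.25 = 379.75
3: (103−1)·3.7² = 102·13.69 = 1396.38
4: (51−1)·1.7² = 50·2.89 = 144.5
5: (111−1)·4.1² = 110·16.81 = 1849.1
Numerator = 3914.13; denominator = Σ(nₕ−1) = 303.
s²ₚ = 3914.13/303 = 12.91792... → 12.918.

12.918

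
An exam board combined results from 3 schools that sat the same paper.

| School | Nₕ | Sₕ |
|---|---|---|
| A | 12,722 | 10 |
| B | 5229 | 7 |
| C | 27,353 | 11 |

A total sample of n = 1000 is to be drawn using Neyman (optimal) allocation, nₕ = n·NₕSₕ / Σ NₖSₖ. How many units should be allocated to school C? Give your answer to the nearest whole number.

647

Σ NₕSₕ = 12722·10 + 5229·7 + 27353·11 = 464706.
Share for C: 300883/464706 = 0.64747.
n_C = 1000 × 0.64747 = 647.470... → 647.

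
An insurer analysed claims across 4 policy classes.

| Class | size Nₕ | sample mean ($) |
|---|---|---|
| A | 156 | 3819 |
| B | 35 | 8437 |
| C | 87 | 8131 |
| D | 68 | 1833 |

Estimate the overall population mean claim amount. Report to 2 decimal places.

4980.06

x̄_st = (Σ Nₕx̄ₕ) / (Σ Nₕ) = (156·3819 + 35·8437 + 87·8131 + 68·1833) / 346
= 1723100 / 346 = 4980.0578... → 4980.06.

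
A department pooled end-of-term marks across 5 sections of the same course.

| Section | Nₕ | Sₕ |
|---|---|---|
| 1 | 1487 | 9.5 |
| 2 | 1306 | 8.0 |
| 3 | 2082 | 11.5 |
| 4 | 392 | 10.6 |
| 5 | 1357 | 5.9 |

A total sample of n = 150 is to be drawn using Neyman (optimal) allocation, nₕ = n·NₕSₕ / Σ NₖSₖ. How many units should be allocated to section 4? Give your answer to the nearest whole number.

Σ NₕSₕ = 1487·9.5 + 1306·8.0 + 2082·11.5 + 392·10.6 + 1357·5.9 = 60679.
Share for 4: 4155.2/60679 = 0.06848.
n_4 = 150 × 0.06848 = 10.272... → 10.

10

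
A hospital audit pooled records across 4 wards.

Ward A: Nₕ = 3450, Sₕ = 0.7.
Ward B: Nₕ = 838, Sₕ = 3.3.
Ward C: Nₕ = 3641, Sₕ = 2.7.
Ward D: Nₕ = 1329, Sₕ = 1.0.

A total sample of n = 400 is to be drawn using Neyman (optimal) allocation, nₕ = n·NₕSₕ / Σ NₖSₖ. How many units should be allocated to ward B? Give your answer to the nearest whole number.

68

Σ NₕSₕ = 3450·0.7 + 838·3.3 + 3641·2.7 + 1329·1.0 = 16340.1.
Share for B: 2765.4/16340.1 = 0.16924.
n_B = 400 × 0.16924 = 67.696... → 68.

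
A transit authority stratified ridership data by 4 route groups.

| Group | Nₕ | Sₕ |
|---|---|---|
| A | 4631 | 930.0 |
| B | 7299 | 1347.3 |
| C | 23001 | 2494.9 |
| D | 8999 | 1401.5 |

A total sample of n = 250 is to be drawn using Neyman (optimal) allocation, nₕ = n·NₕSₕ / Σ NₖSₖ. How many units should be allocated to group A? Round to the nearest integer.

13

Σ NₕSₕ = 4631·930.0 + 7299·1347.3 + 23001·2494.9 + 8999·1401.5 = 84138066.1.
Share for A: 4306830/84138066.1 = 0.05119.
n_A = 250 × 0.05119 = 12.797... → 13.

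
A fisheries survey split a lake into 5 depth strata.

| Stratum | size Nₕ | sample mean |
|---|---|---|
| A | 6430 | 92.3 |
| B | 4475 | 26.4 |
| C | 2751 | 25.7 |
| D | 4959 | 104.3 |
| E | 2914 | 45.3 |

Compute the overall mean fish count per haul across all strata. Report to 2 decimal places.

66.49

x̄_st = (Σ Nₕx̄ₕ) / (Σ Nₕ) = (6430·92.3 + 4475·26.4 + 2751·25.7 + 4959·104.3 + 2914·45.3) / 21529
= 1431557.6 / 21529 = 66.4944... → 66.49.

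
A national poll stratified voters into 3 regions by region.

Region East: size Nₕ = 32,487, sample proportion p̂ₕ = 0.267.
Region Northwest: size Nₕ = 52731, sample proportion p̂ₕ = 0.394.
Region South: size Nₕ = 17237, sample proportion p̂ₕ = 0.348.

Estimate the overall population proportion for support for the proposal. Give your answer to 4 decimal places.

0.3460

N = 32487 + 52731 + 17237 = 102455.
Overall proportion = Σ (Nₕ/N)·p̂ₕ.
Σ Nₕp̂ₕ = 8674.029 + 20776.014 + 5998.476 = 35448.519.
35448.519 / 102455 = 0.345991... → 0.3460.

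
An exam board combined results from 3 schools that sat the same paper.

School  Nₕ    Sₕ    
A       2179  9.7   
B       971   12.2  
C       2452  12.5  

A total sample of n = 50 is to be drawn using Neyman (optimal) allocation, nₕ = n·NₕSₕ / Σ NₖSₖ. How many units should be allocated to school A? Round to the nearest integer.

Σ NₕSₕ = 2179·9.7 + 971·12.2 + 2452·12.5 = 63632.5.
Share for A: 21136.3/63632.5 = 0.33216.
n_A = 50 × 0.33216 = 16.608... → 17.

17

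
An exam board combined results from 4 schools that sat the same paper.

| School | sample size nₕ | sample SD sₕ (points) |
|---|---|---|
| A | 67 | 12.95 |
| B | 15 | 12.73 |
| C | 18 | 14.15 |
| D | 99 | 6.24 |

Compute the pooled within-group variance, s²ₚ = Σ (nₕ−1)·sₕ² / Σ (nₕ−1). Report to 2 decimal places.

Degrees of freedom: 66 + 14 + 17 + 98 = 195.
Σ(nₕ−1)sₕ² = 66·167.7025 + 14·162.0529 + 17·200.2225 + 98·38.9376 = 20556.7729.
s²ₚ = 20556.7729 / 195 = 105.4193... → 105.42.

105.42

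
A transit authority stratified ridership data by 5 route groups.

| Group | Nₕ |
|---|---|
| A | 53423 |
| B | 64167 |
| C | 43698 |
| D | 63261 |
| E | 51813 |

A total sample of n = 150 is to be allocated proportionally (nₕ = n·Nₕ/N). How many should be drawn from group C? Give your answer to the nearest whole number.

Share of group C = 43698/276362 = 0.15812.
Allocate 150 × 0.15812 = 23.718... → 24.

24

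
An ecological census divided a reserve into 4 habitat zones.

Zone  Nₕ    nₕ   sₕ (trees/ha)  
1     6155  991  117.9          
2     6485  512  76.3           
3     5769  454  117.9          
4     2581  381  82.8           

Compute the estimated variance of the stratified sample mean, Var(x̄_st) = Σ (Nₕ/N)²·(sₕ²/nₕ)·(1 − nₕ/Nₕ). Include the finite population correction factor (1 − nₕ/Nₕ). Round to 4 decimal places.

N = 20990. Term for each stratum: Wₕ²sₕ²/nₕ·(1−nₕ/Nₕ).
Var(x̄_st) = 1.0119135 + 0.9996702 + 2.1308393 + 0.2319111 = 4.3743340 → 4.3743.

4.3743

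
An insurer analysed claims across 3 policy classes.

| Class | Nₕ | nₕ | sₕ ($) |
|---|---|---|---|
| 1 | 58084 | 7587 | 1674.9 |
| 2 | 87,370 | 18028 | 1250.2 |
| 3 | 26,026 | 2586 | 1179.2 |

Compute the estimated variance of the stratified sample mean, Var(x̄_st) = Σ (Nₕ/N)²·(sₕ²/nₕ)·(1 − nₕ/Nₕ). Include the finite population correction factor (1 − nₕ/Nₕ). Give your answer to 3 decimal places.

N = 171480; Wₕ = Nₕ/N.
class 1: (58084/171480)²·1674.9²/7587·(1 − 7587/58084) = 36.881012
class 2: (87370/171480)²·1250.2²/18028·(1 − 18028/87370) = 17.862539
class 3: (26026/171480)²·1179.2²/2586·(1 − 2586/26026) = 11.155383
Sum = 65.898934 → 65.899.

65.899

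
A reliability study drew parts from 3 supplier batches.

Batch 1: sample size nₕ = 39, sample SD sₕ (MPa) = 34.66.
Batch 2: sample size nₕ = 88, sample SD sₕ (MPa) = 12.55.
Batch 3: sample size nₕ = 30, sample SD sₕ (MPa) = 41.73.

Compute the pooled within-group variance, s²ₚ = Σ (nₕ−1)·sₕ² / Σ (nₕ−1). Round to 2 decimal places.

713.33

1: (39−1)·34.66² = 38·1201.3156 = 45649.9928
2: (88−1)·12.55² = 87·157.5025 = 13702.7175
3: (30−1)·41.73² = 29·1741.3929 = 50500.3941
Numerator = 109853.1044; denominator = Σ(nₕ−1) = 154.
s²ₚ = 109853.1044/154 = 713.3318... → 713.33.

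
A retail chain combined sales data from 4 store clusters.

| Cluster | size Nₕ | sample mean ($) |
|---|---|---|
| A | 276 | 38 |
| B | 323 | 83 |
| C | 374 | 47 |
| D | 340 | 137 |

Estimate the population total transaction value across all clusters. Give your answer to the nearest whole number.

101455

A: 276·38 = 10488
B: 323·83 = 26809
C: 374·47 = 17578
D: 340·137 = 46580
τ̂ = Σ Nₕx̄ₕ = 101455.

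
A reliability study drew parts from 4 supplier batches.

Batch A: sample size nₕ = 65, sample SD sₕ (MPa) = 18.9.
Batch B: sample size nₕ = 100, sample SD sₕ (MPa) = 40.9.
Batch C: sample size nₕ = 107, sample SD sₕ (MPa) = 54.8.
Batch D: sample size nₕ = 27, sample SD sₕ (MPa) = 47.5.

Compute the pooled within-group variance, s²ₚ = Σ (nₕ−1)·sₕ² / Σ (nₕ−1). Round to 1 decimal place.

A: (65−1)·18.9² = 64·357.21 = 22861.44
B: (100−1)·40.9² = 99·1672.81 = 165608.19
C: (107−1)·54.8² = 106·3003.04 = 318322.24
D: (27−1)·47.5² = 26·2256.25 = 58662.5
Numerator = 565454.37; denominator = Σ(nₕ−1) = 295.
s²ₚ = 565454.37/295 = 1916.794... → 1916.8.

1916.8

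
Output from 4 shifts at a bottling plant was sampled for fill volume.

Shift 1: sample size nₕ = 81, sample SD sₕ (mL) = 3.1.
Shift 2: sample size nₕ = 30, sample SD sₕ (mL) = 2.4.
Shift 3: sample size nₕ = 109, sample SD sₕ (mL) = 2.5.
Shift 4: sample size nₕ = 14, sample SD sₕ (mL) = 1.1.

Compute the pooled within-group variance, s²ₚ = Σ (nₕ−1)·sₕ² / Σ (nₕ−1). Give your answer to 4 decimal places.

1: (81−1)·3.1² = 80·9.61 = 768.8
2: (30−1)·2.4² = 29·5.76 = 167.04
3: (109−1)·2.5² = 108·6.25 = 675
4: (14−1)·1.1² = 13·1.21 = 15.73
Numerator = 1626.57; denominator = Σ(nₕ−1) = 230.
s²ₚ = 1626.57/230 = 7.072043... → 7.0720.

7.0720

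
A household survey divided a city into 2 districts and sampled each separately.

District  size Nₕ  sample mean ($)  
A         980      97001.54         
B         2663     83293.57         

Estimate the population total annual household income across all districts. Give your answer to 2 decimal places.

A: 980·97001.54 = 95061509.2
B: 2663·83293.57 = 221810776.91
τ̂ = Σ Nₕx̄ₕ = 316872286.11.

316872286.11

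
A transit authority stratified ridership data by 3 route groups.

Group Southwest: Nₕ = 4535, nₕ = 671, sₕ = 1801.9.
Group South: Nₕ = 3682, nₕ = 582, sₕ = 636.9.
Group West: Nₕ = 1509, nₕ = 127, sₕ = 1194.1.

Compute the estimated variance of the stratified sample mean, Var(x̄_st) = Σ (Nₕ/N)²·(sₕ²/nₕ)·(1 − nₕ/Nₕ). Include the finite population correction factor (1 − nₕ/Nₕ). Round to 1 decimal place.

1228.0

N = 9726; Wₕ = Nₕ/N.
group Southwest: (4535/9726)²·1801.9²/671·(1 − 671/4535) = 896.3647
group South: (3682/9726)²·636.9²/582·(1 − 582/3682) = 84.1001
group West: (1509/9726)²·1194.1²/127·(1 − 127/1509) = 247.5178
Sum = 1227.9826 → 1228.0.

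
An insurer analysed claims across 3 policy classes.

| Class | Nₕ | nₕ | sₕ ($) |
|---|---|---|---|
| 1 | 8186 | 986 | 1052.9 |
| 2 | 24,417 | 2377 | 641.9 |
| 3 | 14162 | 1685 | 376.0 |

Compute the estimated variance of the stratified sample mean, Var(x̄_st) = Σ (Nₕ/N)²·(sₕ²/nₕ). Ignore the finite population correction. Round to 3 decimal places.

89.400

N = 46765. Term for each stratum: Wₕ²sₕ²/nₕ.
Var(x̄_st) = 34.450771 + 47.255058 + 7.694548 = 89.400376 → 89.400.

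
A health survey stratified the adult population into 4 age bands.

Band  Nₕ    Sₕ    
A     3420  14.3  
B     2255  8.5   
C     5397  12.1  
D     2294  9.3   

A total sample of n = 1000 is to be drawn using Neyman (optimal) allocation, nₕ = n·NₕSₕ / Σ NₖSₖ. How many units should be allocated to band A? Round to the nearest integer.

Σ NₕSₕ = 3420·14.3 + 2255·8.5 + 5397·12.1 + 2294·9.3 = 154711.4.
Share for A: 48906/154711.4 = 0.31611.
n_A = 1000 × 0.31611 = 316.111... → 316.

316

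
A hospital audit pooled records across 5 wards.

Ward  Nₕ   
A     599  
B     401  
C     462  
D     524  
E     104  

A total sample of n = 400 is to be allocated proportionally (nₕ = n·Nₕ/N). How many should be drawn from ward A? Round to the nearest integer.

Share of ward A = 599/2090 = 0.28660.
Allocate 400 × 0.28660 = 114.641... → 115.

115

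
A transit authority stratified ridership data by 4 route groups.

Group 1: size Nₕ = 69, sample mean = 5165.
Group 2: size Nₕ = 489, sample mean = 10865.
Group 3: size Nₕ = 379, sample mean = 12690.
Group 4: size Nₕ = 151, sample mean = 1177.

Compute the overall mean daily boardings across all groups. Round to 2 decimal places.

9794.68

x̄_st = (Σ Nₕx̄ₕ) / (Σ Nₕ) = (69·5165 + 489·10865 + 379·12690 + 151·1177) / 1088
= 10656607 / 1088 = 9794.6756... → 9794.68.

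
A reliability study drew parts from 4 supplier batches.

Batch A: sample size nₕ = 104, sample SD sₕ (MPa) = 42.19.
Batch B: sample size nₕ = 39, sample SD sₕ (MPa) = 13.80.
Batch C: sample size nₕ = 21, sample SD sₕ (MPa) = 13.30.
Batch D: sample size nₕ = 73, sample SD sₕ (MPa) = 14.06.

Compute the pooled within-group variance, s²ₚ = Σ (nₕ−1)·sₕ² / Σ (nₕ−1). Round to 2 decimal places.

894.19

Degrees of freedom: 103 + 38 + 20 + 72 = 233.
Σ(nₕ−1)sₕ² = 103·1779.9961 + 38·190.44 + 20·176.89 + 72·197.6836 = 208347.3375.
s²ₚ = 208347.3375 / 233 = 894.1946... → 894.19.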